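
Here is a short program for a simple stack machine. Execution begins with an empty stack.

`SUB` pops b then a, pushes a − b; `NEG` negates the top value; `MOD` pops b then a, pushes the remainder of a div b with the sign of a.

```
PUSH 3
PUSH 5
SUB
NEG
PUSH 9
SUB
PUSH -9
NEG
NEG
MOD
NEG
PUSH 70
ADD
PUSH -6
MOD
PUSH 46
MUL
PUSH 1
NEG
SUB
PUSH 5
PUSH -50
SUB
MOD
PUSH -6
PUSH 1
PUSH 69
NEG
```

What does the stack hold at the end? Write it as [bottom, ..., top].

PUSH 3   -> 3
PUSH 5   -> 3 5
SUB      -> -2
NEG      -> 2
PUSH 9   -> 2 9
SUB      -> -7
PUSH -9  -> -7 -9
NEG      -> -7 9
NEG      -> -7 -9
MOD      -> -7
NEG      -> 7
PUSH 70  -> 7 70
ADD      -> 77
PUSH -6  -> 77 -6
MOD      -> 5
PUSH 46  -> 5 46
MUL      -> 230
PUSH 1   -> 230 1
NEG      -> 230 -1
SUB      -> 231
PUSH 5   -> 231 5
PUSH -50 -> 231 5 -50
SUB      -> 231 55
MOD      -> 11
PUSH -6  -> 11 -6
PUSH 1   -> 11 -6 1
PUSH 69  -> 11 -6 1 69
NEG      -> 11 -6 1 -69

[11, -6, 1, -69]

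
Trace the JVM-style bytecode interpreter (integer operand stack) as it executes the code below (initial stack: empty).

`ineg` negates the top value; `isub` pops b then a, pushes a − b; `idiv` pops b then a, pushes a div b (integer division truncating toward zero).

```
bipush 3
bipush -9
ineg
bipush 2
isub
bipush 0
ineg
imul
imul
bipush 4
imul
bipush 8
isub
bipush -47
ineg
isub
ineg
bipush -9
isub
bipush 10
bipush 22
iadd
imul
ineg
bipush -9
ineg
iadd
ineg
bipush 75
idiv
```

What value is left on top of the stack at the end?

bipush 3    [3]
bipush -9   [3, -9]
ineg        [3, 9]
bipush 2    [3, 9, 2]
isub        [3, 7]
bipush 0    [3, 7, 0]
ineg        [3, 7, 0]
imul        [3, 0]
imul        [0]
bipush 4    [0, 4]
imul        [0]
bipush 8    [0, 8]
isub        [-8]
bipush -47  [-8, -47]
ineg        [-8, 47]
isub        [-55]
ineg        [55]
bipush -9   [55, -9]
isub        [64]
bipush 10   [64, 10]
bipush 22   [64, 10, 22]
iadd        [64, 32]
imul        [2048]
ineg        [-2048]
bipush -9   [-2048, -9]
ineg        [-2048, 9]
iadd        [-2039]
ineg        [2039]
bipush 75   [2039, 75]
idiv        [27]

27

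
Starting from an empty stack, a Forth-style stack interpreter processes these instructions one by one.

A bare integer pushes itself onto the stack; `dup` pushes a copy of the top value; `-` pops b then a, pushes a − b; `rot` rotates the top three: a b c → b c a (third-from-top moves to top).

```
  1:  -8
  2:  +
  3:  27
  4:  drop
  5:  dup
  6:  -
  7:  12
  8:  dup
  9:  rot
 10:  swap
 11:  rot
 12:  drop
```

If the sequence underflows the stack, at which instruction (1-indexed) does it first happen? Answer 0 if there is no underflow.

2

-8  [-8]
+  — needs 2 operands, stack has 1 → underflow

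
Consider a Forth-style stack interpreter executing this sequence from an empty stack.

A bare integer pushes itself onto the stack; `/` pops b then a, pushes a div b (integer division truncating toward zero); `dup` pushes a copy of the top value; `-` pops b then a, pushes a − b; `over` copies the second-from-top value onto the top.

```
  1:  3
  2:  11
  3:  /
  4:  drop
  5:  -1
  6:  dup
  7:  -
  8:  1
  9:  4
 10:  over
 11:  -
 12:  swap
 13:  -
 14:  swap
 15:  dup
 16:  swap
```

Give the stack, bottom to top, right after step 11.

[0, 1, 3]

3    -> [3]
11   -> [3, 11]
/    -> [0]
drop -> []
-1   -> [-1]
dup  -> [-1, -1]
-    -> [0]
1    -> [0, 1]
4    -> [0, 1, 4]
over -> [0, 1, 4, 1]
-    -> [0, 1, 3]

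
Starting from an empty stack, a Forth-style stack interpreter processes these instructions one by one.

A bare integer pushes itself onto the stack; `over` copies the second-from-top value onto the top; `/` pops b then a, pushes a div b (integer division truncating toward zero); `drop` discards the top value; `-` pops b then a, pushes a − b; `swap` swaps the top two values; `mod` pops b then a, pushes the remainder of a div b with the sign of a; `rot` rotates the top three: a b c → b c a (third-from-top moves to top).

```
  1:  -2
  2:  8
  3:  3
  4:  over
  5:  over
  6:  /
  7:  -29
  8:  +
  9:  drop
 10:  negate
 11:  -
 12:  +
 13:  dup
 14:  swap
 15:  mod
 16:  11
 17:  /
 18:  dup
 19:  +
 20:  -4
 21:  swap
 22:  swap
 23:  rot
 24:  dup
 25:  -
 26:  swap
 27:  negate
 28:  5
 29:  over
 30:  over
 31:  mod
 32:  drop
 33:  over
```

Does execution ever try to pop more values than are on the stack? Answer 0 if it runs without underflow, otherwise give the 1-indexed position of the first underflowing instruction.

-2     → [-2]
8      → [-2, 8]
3      → [-2, 8, 3]
over   → [-2, 8, 3, 8]
over   → [-2, 8, 3, 8, 3]
/      → [-2, 8, 3, 2]
-29    → [-2, 8, 3, 2, -29]
+      → [-2, 8, 3, -27]
drop   → [-2, 8, 3]
negate → [-2, 8, -3]
-      → [-2, 11]
+      → [9]
dup    → [9, 9]
swap   → [9, 9]
mod    → [0]
11     → [0, 11]
/      → [0]
dup    → [0, 0]
+      → [0]
-4     → [0, -4]
swap   → [-4, 0]
swap   → [0, -4]
rot  — needs 3 operands, stack has 2 → underflow

23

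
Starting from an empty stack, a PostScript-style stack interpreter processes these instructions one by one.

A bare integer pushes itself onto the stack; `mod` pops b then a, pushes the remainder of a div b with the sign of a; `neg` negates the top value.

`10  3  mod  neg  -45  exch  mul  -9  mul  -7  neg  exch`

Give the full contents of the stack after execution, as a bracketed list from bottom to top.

[7, -405]

10    10
3     10 3
mod   1
neg   -1
-45   -1 -45
exch  -45 -1
mul   45
-9    45 -9
mul   -405
-7    -405 -7
neg   -405 7
exch  7 -405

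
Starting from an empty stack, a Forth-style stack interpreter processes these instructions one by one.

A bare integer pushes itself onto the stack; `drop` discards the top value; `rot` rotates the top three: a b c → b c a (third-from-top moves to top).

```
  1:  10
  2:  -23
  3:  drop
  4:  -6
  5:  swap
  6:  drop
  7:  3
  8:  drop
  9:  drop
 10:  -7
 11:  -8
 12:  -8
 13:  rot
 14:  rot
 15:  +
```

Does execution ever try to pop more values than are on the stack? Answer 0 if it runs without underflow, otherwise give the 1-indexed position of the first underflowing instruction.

0

10   : [10]
-23  : [10, -23]
drop : [10]
-6   : [10, -6]
swap : [-6, 10]
drop : [-6]
3    : [-6, 3]
drop : [-6]
drop : []
-7   : [-7]
-8   : [-7, -8]
-8   : [-7, -8, -8]
rot  : [-8, -8, -7]
rot  : [-8, -7, -8]
+    : [-8, -15]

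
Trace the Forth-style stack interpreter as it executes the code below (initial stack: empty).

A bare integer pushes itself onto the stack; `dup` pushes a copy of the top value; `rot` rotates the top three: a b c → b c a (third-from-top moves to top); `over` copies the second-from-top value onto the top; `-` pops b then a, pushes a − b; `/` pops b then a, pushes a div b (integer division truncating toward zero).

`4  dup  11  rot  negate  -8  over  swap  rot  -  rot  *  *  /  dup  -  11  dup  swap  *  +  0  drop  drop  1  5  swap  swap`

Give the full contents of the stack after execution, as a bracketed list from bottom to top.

[1, 5]

4      : [4]
dup    : [4, 4]
11     : [4, 4, 11]
rot    : [4, 11, 4]
negate : [4, 11, -4]
-8     : [4, 11, -4, -8]
over   : [4, 11, -4, -8, -4]
swap   : [4, 11, -4, -4, -8]
rot    : [4, 11, -4, -8, -4]
-      : [4, 11, -4, -4]
rot    : [4, -4, -4, 11]
*      : [4, -4, -44]
*      : [4, 176]
/      : [0]
dup    : [0, 0]
-      : [0]
11     : [0, 11]
dup    : [0, 11, 11]
swap   : [0, 11, 11]
*      : [0, 121]
+      : [121]
0      : [121, 0]
drop   : [121]
drop   : []
1      : [1]
5      : [1, 5]
swap   : [5, 1]
swap   : [1, 5]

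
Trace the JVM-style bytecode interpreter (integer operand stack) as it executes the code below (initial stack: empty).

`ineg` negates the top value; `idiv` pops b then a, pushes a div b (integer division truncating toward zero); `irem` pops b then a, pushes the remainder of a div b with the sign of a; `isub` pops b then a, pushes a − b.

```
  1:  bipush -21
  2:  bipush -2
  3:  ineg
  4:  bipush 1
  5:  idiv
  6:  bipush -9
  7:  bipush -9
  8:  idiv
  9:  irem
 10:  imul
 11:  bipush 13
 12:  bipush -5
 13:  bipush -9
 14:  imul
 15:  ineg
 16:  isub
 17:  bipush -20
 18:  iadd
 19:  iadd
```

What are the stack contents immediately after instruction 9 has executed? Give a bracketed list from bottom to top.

bipush -21 -> [-21]
bipush -2  -> [-21, -2]
ineg       -> [-21, 2]
bipush 1   -> [-21, 2, 1]
idiv       -> [-21, 2]
bipush -9  -> [-21, 2, -9]
bipush -9  -> [-21, 2, -9, -9]
idiv       -> [-21, 2, 1]
irem       -> [-21, 0]

[-21, 0]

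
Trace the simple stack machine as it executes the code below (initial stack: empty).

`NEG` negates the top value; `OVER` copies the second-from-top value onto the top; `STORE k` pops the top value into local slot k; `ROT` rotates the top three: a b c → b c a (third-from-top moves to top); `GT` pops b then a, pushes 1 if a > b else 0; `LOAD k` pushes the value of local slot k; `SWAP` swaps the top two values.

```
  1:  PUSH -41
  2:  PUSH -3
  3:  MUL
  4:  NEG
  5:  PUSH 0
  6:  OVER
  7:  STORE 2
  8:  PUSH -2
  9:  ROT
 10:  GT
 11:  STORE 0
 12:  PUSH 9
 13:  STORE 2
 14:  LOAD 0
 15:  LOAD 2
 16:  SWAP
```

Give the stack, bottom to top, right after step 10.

[0, 1]

PUSH -41 -> -41
PUSH -3  -> -41 -3
MUL      -> 123
NEG      -> -123
PUSH 0   -> -123 0
OVER     -> -123 0 -123
STORE 2  -> -123 0
PUSH -2  -> -123 0 -2
ROT      -> 0 -2 -123
GT       -> 0 1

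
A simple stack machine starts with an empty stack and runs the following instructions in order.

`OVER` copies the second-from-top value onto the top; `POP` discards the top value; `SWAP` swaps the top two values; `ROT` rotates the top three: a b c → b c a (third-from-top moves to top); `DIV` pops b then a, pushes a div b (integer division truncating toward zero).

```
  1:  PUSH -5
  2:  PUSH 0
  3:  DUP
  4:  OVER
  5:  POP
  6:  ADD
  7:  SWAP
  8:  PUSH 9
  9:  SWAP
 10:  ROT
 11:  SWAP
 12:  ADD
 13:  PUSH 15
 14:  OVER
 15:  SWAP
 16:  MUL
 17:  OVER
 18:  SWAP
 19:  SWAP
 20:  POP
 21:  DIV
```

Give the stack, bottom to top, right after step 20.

PUSH -5  -5
PUSH 0   -5 0
DUP      -5 0 0
OVER     -5 0 0 0
POP      -5 0 0
ADD      -5 0
SWAP     0 -5
PUSH 9   0 -5 9
SWAP     0 9 -5
ROT      9 -5 0
SWAP     9 0 -5
ADD      9 -5
PUSH 15  9 -5 15
OVER     9 -5 15 -5
SWAP     9 -5 -5 15
MUL      9 -5 -75
OVER     9 -5 -75 -5
SWAP     9 -5 -5 -75
SWAP     9 -5 -75 -5
POP      9 -5 -75

[9, -5, -75]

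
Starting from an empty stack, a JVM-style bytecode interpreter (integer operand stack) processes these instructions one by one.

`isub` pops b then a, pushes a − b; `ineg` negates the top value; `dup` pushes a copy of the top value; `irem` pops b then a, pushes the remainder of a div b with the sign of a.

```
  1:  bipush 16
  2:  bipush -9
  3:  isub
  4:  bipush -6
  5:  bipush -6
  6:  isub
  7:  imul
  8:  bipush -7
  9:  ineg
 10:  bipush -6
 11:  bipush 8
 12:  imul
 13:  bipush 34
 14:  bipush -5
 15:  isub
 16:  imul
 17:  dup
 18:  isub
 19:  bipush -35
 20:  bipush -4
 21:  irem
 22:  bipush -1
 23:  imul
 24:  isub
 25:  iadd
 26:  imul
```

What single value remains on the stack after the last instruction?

0

bipush 16  → [16]
bipush -9  → [16, -9]
isub       → [25]
bipush -6  → [25, -6]
bipush -6  → [25, -6, -6]
isub       → [25, 0]
imul       → [0]
bipush -7  → [0, -7]
ineg       → [0, 7]
bipush -6  → [0, 7, -6]
bipush 8   → [0, 7, -6, 8]
imul       → [0, 7, -48]
bipush 34  → [0, 7, -48, 34]
bipush -5  → [0, 7, -48, 34, -5]
isub       → [0, 7, -48, 39]
imul       → [0, 7, -1872]
dup        → [0, 7, -1872, -1872]
isub       → [0, 7, 0]
bipush -35 → [0, 7, 0, -35]
bipush -4  → [0, 7, 0, -35, -4]
irem       → [0, 7, 0, -3]
bipush -1  → [0, 7, 0, -3, -1]
imul       → [0, 7, 0, 3]
isub       → [0, 7, -3]
iadd       → [0, 4]
imul       → [0]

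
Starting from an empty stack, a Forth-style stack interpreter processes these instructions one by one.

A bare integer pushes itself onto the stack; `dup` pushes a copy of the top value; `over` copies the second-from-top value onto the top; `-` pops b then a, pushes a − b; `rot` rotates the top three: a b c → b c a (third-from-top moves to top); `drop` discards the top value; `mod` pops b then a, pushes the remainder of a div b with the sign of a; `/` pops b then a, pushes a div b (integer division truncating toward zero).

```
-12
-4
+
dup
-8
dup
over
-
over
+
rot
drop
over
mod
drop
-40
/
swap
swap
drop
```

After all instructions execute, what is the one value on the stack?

-12  → [-12]
-4   → [-12, -4]
+    → [-16]
dup  → [-16, -16]
-8   → [-16, -16, -8]
dup  → [-16, -16, -8, -8]
over → [-16, -16, -8, -8, -8]
-    → [-16, -16, -8, 0]
over → [-16, -16, -8, 0, -8]
+    → [-16, -16, -8, -8]
rot  → [-16, -8, -8, -16]
drop → [-16, -8, -8]
over → [-16, -8, -8, -8]
mod  → [-16, -8, 0]
drop → [-16, -8]
-40  → [-16, -8, -40]
/    → [-16, 0]
swap → [0, -16]
swap → [-16, 0]
drop → [-16]

-16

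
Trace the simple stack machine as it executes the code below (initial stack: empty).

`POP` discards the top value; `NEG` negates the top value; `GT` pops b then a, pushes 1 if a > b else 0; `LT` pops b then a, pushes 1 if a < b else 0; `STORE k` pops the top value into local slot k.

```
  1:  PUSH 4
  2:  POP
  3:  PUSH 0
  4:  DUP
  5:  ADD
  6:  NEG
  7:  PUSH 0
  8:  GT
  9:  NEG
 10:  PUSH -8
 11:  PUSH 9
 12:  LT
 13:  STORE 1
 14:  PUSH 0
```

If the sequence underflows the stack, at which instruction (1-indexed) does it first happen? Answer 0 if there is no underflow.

0

PUSH 4  → 4
POP     → (empty)
PUSH 0  → 0
DUP     → 0 0
ADD     → 0
NEG     → 0
PUSH 0  → 0 0
GT      → 0
NEG     → 0
PUSH -8 → 0 -8
PUSH 9  → 0 -8 9
LT      → 0 1
STORE 1 → 0
PUSH 0  → 0 0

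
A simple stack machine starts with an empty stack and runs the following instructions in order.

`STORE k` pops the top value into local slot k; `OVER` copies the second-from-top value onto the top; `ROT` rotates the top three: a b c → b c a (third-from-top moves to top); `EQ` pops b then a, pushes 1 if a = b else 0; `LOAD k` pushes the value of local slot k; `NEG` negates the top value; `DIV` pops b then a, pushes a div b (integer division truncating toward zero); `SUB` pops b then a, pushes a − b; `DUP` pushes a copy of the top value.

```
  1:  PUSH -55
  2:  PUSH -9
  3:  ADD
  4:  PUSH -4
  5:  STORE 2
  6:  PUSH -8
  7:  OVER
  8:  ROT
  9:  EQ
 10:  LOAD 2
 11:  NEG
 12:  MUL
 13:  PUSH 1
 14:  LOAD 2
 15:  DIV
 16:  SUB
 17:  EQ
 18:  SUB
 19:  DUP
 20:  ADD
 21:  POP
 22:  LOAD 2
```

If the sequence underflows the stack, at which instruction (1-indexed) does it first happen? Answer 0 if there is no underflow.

18

PUSH -55  [-55]
PUSH -9   [-55, -9]
ADD       [-64]
PUSH -4   [-64, -4]
STORE 2   [-64]
PUSH -8   [-64, -8]
OVER      [-64, -8, -64]
ROT       [-8, -64, -64]
EQ        [-8, 1]
LOAD 2    [-8, 1, -4]
NEG       [-8, 1, 4]
MUL       [-8, 4]
PUSH 1    [-8, 4, 1]
LOAD 2    [-8, 4, 1, -4]
DIV       [-8, 4, 0]
SUB       [-8, 4]
EQ        [0]
SUB  — needs 2 operands, stack has 1 → underflow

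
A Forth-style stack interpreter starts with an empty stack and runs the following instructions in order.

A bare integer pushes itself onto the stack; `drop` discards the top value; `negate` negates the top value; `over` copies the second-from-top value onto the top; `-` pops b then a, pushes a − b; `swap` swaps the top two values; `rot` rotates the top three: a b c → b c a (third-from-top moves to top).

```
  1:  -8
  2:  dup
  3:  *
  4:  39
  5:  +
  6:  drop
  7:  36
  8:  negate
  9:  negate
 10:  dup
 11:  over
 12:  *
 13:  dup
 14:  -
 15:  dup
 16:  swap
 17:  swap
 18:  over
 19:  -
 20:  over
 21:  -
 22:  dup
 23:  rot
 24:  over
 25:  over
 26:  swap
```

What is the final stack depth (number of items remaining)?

6

-8     : -8
dup    : -8 -8
*      : 64
39     : 64 39
+      : 103
drop   : (empty)
36     : 36
negate : -36
negate : 36
dup    : 36 36
over   : 36 36 36
*      : 36 1296
dup    : 36 1296 1296
-      : 36 0
dup    : 36 0 0
swap   : 36 0 0
swap   : 36 0 0
over   : 36 0 0 0
-      : 36 0 0
over   : 36 0 0 0
-      : 36 0 0
dup    : 36 0 0 0
rot    : 36 0 0 0
over   : 36 0 0 0 0
over   : 36 0 0 0 0 0
swap   : 36 0 0 0 0 0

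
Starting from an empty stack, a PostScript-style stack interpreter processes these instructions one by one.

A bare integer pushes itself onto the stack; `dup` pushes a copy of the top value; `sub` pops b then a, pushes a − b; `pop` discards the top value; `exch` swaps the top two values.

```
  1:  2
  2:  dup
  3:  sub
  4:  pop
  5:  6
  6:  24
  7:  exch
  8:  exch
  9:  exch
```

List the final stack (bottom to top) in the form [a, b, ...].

2    -> [2]
dup  -> [2, 2]
sub  -> [0]
pop  -> []
6    -> [6]
24   -> [6, 24]
exch -> [24, 6]
exch -> [6, 24]
exch -> [24, 6]

[24, 6]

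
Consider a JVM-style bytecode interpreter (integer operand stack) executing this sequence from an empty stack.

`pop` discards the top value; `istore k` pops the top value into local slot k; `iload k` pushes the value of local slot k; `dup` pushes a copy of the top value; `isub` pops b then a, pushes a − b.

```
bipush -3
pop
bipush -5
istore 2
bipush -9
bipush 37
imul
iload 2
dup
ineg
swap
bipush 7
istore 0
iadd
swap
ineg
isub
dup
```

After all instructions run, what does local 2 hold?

-5

bipush -3 -> [-3]
pop       -> []
bipush -5 -> [-5]
istore 2  -> []
bipush -9 -> [-9]
bipush 37 -> [-9, 37]
imul      -> [-333]
iload 2   -> [-333, -5]
dup       -> [-333, -5, -5]
ineg      -> [-333, -5, 5]
swap      -> [-333, 5, -5]
bipush 7  -> [-333, 5, -5, 7]
istore 0  -> [-333, 5, -5]
iadd      -> [-333, 0]
swap      -> [0, -333]
ineg      -> [0, 333]
isub      -> [-333]
dup       -> [-333, -333]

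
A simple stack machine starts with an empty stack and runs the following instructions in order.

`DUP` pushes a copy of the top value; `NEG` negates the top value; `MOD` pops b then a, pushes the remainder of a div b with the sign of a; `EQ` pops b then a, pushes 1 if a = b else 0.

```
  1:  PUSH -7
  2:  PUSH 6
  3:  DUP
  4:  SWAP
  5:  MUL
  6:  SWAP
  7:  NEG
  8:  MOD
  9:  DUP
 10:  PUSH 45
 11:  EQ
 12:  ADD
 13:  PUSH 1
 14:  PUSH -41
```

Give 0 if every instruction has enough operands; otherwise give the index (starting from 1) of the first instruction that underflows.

0

PUSH -7  -> [-7]
PUSH 6   -> [-7, 6]
DUP      -> [-7, 6, 6]
SWAP     -> [-7, 6, 6]
MUL      -> [-7, 36]
SWAP     -> [36, -7]
NEG      -> [36, 7]
MOD      -> [1]
DUP      -> [1, 1]
PUSH 45  -> [1, 1, 45]
EQ       -> [1, 0]
ADD      -> [1]
PUSH 1   -> [1, 1]
PUSH -41 -> [1, 1, -41]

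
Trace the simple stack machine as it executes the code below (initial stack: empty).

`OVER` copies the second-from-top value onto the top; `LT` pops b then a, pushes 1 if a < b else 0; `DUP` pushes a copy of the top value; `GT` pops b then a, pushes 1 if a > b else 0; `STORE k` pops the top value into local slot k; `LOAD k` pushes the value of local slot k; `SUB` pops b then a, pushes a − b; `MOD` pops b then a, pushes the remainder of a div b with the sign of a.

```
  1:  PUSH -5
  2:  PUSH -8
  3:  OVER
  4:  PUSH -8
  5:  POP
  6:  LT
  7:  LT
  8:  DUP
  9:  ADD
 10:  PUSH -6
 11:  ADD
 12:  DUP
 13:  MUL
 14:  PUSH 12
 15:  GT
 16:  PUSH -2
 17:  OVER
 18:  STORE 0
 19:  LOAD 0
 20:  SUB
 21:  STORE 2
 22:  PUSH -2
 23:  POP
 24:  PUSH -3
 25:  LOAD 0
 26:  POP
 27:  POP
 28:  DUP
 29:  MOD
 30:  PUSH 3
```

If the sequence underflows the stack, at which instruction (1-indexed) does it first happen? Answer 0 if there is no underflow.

PUSH -5 : -5
PUSH -8 : -5 -8
OVER    : -5 -8 -5
PUSH -8 : -5 -8 -5 -8
POP     : -5 -8 -5
LT      : -5 1
LT      : 1
DUP     : 1 1
ADD     : 2
PUSH -6 : 2 -6
ADD     : -4
DUP     : -4 -4
MUL     : 16
PUSH 12 : 16 12
GT      : 1
PUSH -2 : 1 -2
OVER    : 1 -2 1
STORE 0 : 1 -2
LOAD 0  : 1 -2 1
SUB     : 1 -3
STORE 2 : 1
PUSH -2 : 1 -2
POP     : 1
PUSH -3 : 1 -3
LOAD 0  : 1 -3 1
POP     : 1 -3
POP     : 1
DUP     : 1 1
MOD     : 0
PUSH 3  : 0 3

0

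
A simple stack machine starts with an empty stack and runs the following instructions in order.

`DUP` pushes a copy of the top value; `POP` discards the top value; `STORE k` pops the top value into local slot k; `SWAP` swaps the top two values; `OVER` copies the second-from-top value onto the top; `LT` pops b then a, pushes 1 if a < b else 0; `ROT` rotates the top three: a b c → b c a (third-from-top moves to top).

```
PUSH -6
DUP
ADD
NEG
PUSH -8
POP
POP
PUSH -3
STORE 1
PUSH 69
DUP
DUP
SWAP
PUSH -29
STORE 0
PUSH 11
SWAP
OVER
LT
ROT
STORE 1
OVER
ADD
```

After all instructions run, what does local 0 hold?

-29

PUSH -6  : [-6]
DUP      : [-6, -6]
ADD      : [-12]
NEG      : [12]
PUSH -8  : [12, -8]
POP      : [12]
POP      : []
PUSH -3  : [-3]
STORE 1  : []
PUSH 69  : [69]
DUP      : [69, 69]
DUP      : [69, 69, 69]
SWAP     : [69, 69, 69]
PUSH -29 : [69, 69, 69, -29]
STORE 0  : [69, 69, 69]
PUSH 11  : [69, 69, 69, 11]
SWAP     : [69, 69, 11, 69]
OVER     : [69, 69, 11, 69, 11]
LT       : [69, 69, 11, 0]
ROT      : [69, 11, 0, 69]
STORE 1  : [69, 11, 0]
OVER     : [69, 11, 0, 11]
ADD      : [69, 11, 11]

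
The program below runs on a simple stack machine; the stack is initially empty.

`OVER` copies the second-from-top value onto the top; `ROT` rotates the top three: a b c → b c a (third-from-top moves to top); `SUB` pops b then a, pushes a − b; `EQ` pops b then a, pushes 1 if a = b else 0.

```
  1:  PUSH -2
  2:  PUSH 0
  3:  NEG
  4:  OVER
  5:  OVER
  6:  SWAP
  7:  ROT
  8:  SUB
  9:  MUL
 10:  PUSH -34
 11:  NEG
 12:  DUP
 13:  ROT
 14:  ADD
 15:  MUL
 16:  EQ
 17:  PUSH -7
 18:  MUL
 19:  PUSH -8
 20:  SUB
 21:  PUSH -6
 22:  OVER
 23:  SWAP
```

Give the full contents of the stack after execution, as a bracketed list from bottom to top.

PUSH -2  -> -2
PUSH 0   -> -2 0
NEG      -> -2 0
OVER     -> -2 0 -2
OVER     -> -2 0 -2 0
SWAP     -> -2 0 0 -2
ROT      -> -2 0 -2 0
SUB      -> -2 0 -2
MUL      -> -2 0
PUSH -34 -> -2 0 -34
NEG      -> -2 0 34
DUP      -> -2 0 34 34
ROT      -> -2 34 34 0
ADD      -> -2 34 34
MUL      -> -2 1156
EQ       -> 0
PUSH -7  -> 0 -7
MUL      -> 0
PUSH -8  -> 0 -8
SUB      -> 8
PUSH -6  -> 8 -6
OVER     -> 8 -6 8
SWAP     -> 8 8 -6

[8, 8, -6]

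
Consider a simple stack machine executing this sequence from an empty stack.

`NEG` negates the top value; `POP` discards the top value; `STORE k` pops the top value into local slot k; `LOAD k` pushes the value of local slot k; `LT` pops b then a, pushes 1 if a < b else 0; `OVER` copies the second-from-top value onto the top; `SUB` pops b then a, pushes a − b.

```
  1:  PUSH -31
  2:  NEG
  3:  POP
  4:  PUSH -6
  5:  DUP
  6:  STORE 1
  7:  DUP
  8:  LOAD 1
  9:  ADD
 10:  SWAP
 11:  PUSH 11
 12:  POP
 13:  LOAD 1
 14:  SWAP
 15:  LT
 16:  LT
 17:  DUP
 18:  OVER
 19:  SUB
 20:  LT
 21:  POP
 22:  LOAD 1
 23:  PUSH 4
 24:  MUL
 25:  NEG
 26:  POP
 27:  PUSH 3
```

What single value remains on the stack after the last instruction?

PUSH -31 → -31
NEG      → 31
POP      → (empty)
PUSH -6  → -6
DUP      → -6 -6
STORE 1  → -6
DUP      → -6 -6
LOAD 1   → -6 -6 -6
ADD      → -6 -12
SWAP     → -12 -6
PUSH 11  → -12 -6 11
POP      → -12 -6
LOAD 1   → -12 -6 -6
SWAP     → -12 -6 -6
LT       → -12 0
LT       → 1
DUP      → 1 1
OVER     → 1 1 1
SUB      → 1 0
LT       → 0
POP      → (empty)
LOAD 1   → -6
PUSH 4   → -6 4
MUL      → -24
NEG      → 24
POP      → (empty)
PUSH 3   → 3

3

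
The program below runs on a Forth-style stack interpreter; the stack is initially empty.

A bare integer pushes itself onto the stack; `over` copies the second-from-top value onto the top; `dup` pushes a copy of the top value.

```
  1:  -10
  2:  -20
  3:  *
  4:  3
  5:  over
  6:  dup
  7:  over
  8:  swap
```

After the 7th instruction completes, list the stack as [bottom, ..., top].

[200, 3, 200, 200, 200]

-10  -> -10
-20  -> -10 -20
*    -> 200
3    -> 200 3
over -> 200 3 200
dup  -> 200 3 200 200
over -> 200 3 200 200 200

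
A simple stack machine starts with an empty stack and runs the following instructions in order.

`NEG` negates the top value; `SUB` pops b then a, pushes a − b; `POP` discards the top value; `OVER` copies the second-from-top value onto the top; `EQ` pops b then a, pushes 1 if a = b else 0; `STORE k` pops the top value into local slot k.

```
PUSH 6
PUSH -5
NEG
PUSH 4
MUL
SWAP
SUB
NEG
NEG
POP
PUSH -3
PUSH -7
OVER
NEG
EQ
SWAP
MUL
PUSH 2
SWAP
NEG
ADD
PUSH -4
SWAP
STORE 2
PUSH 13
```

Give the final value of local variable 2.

PUSH 6  -> 6
PUSH -5 -> 6 -5
NEG     -> 6 5
PUSH 4  -> 6 5 4
MUL     -> 6 20
SWAP    -> 20 6
SUB     -> 14
NEG     -> -14
NEG     -> 14
POP     -> (empty)
PUSH -3 -> -3
PUSH -7 -> -3 -7
OVER    -> -3 -7 -3
NEG     -> -3 -7 3
EQ      -> -3 0
SWAP    -> 0 -3
MUL     -> 0
PUSH 2  -> 0 2
SWAP    -> 2 0
NEG     -> 2 0
ADD     -> 2
PUSH -4 -> 2 -4
SWAP    -> -4 2
STORE 2 -> -4
PUSH 13 -> -4 13

2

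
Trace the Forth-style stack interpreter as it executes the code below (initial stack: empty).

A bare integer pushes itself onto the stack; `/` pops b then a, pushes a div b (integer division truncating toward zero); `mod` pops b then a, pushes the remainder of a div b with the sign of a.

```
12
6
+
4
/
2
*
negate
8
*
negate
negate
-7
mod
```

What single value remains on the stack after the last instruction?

-1

12     -> 12
6      -> 12 6
+      -> 18
4      -> 18 4
/      -> 4
2      -> 4 2
*      -> 8
negate -> -8
8      -> -8 8
*      -> -64
negate -> 64
negate -> -64
-7     -> -64 -7
mod    -> -1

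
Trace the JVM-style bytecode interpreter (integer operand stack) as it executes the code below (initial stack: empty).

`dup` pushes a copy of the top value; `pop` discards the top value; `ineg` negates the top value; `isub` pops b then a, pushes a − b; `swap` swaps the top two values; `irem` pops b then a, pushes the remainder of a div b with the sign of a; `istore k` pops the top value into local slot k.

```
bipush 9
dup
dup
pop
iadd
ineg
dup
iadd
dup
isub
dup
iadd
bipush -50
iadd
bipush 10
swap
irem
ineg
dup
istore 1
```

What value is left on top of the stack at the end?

bipush 9   -> 9
dup        -> 9 9
dup        -> 9 9 9
pop        -> 9 9
iadd       -> 18
ineg       -> -18
dup        -> -18 -18
iadd       -> -36
dup        -> -36 -36
isub       -> 0
dup        -> 0 0
iadd       -> 0
bipush -50 -> 0 -50
iadd       -> -50
bipush 10  -> -50 10
swap       -> 10 -50
irem       -> 10
ineg       -> -10
dup        -> -10 -10
istore 1   -> -10

-10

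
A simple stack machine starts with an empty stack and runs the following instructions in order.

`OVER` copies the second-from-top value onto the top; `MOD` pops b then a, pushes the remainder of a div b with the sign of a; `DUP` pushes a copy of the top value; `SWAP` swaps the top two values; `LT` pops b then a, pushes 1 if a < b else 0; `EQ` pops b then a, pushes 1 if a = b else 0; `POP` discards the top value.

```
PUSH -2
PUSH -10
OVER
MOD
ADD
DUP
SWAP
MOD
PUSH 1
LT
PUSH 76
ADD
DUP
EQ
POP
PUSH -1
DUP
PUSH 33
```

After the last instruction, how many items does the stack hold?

3

PUSH -2  : [-2]
PUSH -10 : [-2, -10]
OVER     : [-2, -10, -2]
MOD      : [-2, 0]
ADD      : [-2]
DUP      : [-2, -2]
SWAP     : [-2, -2]
MOD      : [0]
PUSH 1   : [0, 1]
LT       : [1]
PUSH 76  : [1, 76]
ADD      : [77]
DUP      : [77, 77]
EQ       : [1]
POP      : []
PUSH -1  : [-1]
DUP      : [-1, -1]
PUSH 33  : [-1, -1, 33]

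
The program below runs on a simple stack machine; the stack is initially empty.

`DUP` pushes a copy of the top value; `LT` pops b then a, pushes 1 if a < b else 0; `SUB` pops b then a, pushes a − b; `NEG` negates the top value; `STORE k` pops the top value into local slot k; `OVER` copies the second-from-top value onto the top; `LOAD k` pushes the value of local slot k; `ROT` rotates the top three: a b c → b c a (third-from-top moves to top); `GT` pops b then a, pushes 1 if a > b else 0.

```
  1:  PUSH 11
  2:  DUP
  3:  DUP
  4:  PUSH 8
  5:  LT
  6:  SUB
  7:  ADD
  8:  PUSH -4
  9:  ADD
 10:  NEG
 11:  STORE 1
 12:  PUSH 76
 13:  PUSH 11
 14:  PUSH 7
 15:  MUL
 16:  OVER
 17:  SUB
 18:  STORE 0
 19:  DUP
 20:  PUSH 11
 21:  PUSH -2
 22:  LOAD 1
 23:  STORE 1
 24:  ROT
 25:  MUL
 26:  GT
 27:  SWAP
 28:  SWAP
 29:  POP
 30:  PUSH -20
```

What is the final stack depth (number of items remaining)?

2

PUSH 11   [11]
DUP       [11, 11]
DUP       [11, 11, 11]
PUSH 8    [11, 11, 11, 8]
LT        [11, 11, 0]
SUB       [11, 11]
ADD       [22]
PUSH -4   [22, -4]
ADD       [18]
NEG       [-18]
STORE 1   []
PUSH 76   [76]
PUSH 11   [76, 11]
PUSH 7    [76, 11, 7]
MUL       [76, 77]
OVER      [76, 77, 76]
SUB       [76, 1]
STORE 0   [76]
DUP       [76, 76]
PUSH 11   [76, 76, 11]
PUSH -2   [76, 76, 11, -2]
LOAD 1    [76, 76, 11, -2, -18]
STORE 1   [76, 76, 11, -2]
ROT       [76, 11, -2, 76]
MUL       [76, 11, -152]
GT        [76, 1]
SWAP      [1, 76]
SWAP      [76, 1]
POP       [76]
PUSH -20  [76, -20]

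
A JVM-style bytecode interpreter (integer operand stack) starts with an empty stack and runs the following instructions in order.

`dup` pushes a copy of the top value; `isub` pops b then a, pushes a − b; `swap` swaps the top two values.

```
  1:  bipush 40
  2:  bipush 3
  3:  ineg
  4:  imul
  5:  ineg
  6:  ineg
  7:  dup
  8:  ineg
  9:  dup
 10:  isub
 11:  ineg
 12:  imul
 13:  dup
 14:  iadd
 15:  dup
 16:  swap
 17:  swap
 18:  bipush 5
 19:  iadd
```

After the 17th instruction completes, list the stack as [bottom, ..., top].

[0, 0]

bipush 40 → 40
bipush 3  → 40 3
ineg      → 40 -3
imul      → -120
ineg      → 120
ineg      → -120
dup       → -120 -120
ineg      → -120 120
dup       → -120 120 120
isub      → -120 0
ineg      → -120 0
imul      → 0
dup       → 0 0
iadd      → 0
dup       → 0 0
swap      → 0 0
swap      → 0 0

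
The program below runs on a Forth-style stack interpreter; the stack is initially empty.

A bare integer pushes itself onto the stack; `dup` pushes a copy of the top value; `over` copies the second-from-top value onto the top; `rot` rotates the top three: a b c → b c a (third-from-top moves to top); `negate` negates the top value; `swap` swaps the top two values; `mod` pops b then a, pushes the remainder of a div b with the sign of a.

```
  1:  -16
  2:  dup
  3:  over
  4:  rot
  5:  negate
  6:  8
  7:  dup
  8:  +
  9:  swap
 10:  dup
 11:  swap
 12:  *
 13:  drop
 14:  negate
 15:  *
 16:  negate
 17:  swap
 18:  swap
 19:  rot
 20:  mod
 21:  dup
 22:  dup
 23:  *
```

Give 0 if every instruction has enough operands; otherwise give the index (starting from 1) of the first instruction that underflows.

-16    : [-16]
dup    : [-16, -16]
over   : [-16, -16, -16]
rot    : [-16, -16, -16]
negate : [-16, -16, 16]
8      : [-16, -16, 16, 8]
dup    : [-16, -16, 16, 8, 8]
+      : [-16, -16, 16, 16]
swap   : [-16, -16, 16, 16]
dup    : [-16, -16, 16, 16, 16]
swap   : [-16, -16, 16, 16, 16]
*      : [-16, -16, 16, 256]
drop   : [-16, -16, 16]
negate : [-16, -16, -16]
*      : [-16, 256]
negate : [-16, -256]
swap   : [-256, -16]
swap   : [-16, -256]
rot  — needs 3 operands, stack has 2 → underflow

19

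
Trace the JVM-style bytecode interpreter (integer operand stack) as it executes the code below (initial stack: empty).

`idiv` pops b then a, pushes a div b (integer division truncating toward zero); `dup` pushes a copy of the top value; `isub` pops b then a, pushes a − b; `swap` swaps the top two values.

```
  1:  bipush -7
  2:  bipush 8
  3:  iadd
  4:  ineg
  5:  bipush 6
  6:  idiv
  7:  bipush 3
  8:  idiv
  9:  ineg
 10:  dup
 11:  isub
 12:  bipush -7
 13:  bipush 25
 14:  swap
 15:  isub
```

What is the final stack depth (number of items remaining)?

2

bipush -7 : [-7]
bipush 8  : [-7, 8]
iadd      : [1]
ineg      : [-1]
bipush 6  : [-1, 6]
idiv      : [0]
bipush 3  : [0, 3]
idiv      : [0]
ineg      : [0]
dup       : [0, 0]
isub      : [0]
bipush -7 : [0, -7]
bipush 25 : [0, -7, 25]
swap      : [0, 25, -7]
isub      : [0, 32]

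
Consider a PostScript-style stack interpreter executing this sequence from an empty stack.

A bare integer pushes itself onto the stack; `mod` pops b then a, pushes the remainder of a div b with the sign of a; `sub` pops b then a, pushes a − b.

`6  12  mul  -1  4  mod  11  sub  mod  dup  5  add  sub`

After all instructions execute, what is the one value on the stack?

-5

6    [6]
12   [6, 12]
mul  [72]
-1   [72, -1]
4    [72, -1, 4]
mod  [72, -1]
11   [72, -1, 11]
sub  [72, -12]
mod  [0]
dup  [0, 0]
5    [0, 0, 5]
add  [0, 5]
sub  [-5]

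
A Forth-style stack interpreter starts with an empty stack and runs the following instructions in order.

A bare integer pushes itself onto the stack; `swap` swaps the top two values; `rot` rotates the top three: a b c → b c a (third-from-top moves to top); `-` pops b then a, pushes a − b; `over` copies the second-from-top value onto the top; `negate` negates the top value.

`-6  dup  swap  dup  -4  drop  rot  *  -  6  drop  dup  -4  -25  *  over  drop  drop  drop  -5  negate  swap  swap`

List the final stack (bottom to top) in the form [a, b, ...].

-6     -> -6
dup    -> -6 -6
swap   -> -6 -6
dup    -> -6 -6 -6
-4     -> -6 -6 -6 -4
drop   -> -6 -6 -6
rot    -> -6 -6 -6
*      -> -6 36
-      -> -42
6      -> -42 6
drop   -> -42
dup    -> -42 -42
-4     -> -42 -42 -4
-25    -> -42 -42 -4 -25
*      -> -42 -42 100
over   -> -42 -42 100 -42
drop   -> -42 -42 100
drop   -> -42 -42
drop   -> -42
-5     -> -42 -5
negate -> -42 5
swap   -> 5 -42
swap   -> -42 5

[-42, 5]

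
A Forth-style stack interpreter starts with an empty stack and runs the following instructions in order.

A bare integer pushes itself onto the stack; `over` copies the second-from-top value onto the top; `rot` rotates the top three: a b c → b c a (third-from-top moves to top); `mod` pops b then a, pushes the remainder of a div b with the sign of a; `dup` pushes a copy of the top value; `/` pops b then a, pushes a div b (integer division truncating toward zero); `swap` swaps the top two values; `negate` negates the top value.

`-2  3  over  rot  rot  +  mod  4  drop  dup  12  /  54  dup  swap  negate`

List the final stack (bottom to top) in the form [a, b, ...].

-2      -2
3       -2 3
over    -2 3 -2
rot     3 -2 -2
rot     -2 -2 3
+       -2 1
mod     0
4       0 4
drop    0
dup     0 0
12      0 0 12
/       0 0
54      0 0 54
dup     0 0 54 54
swap    0 0 54 54
negate  0 0 54 -54

[0, 0, 54, -54]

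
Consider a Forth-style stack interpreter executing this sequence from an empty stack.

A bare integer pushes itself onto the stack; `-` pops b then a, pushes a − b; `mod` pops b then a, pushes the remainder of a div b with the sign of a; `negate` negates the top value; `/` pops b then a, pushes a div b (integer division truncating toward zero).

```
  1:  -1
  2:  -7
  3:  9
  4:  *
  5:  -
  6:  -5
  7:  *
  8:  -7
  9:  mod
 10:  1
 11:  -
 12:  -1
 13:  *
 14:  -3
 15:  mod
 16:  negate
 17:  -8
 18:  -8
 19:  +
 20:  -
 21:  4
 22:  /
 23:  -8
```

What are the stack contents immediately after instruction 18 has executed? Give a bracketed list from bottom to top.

[0, -8, -8]

-1     -> -1
-7     -> -1 -7
9      -> -1 -7 9
*      -> -1 -63
-      -> 62
-5     -> 62 -5
*      -> -310
-7     -> -310 -7
mod    -> -2
1      -> -2 1
-      -> -3
-1     -> -3 -1
*      -> 3
-3     -> 3 -3
mod    -> 0
negate -> 0
-8     -> 0 -8
-8     -> 0 -8 -8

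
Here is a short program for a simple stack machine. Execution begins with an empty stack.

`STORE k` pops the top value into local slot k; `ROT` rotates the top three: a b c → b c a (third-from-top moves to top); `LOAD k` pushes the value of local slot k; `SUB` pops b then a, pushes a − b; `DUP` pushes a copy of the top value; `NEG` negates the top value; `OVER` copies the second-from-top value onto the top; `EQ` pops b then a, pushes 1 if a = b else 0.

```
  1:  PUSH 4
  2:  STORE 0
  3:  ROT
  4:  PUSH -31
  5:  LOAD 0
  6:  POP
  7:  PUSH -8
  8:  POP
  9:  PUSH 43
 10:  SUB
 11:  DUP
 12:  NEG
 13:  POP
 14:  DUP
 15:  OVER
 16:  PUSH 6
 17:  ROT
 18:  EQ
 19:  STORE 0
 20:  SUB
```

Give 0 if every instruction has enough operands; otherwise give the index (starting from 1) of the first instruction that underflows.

PUSH 4   4
STORE 0  (empty)
ROT  — needs 3 operands, stack has 0 → underflow

3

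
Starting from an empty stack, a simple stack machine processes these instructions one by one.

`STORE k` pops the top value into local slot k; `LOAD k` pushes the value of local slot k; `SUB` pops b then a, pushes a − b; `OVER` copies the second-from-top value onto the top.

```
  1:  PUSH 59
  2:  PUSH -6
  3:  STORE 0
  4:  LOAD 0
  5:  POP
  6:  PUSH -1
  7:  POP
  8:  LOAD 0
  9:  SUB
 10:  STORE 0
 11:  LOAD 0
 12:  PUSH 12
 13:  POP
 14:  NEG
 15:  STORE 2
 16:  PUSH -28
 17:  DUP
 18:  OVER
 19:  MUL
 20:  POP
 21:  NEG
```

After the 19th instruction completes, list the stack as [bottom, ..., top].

PUSH 59  → [59]
PUSH -6  → [59, -6]
STORE 0  → [59]
LOAD 0   → [59, -6]
POP      → [59]
PUSH -1  → [59, -1]
POP      → [59]
LOAD 0   → [59, -6]
SUB      → [65]
STORE 0  → []
LOAD 0   → [65]
PUSH 12  → [65, 12]
POP      → [65]
NEG      → [-65]
STORE 2  → []
PUSH -28 → [-28]
DUP      → [-28, -28]
OVER     → [-28, -28, -28]
MUL      → [-28, 784]

[-28, 784]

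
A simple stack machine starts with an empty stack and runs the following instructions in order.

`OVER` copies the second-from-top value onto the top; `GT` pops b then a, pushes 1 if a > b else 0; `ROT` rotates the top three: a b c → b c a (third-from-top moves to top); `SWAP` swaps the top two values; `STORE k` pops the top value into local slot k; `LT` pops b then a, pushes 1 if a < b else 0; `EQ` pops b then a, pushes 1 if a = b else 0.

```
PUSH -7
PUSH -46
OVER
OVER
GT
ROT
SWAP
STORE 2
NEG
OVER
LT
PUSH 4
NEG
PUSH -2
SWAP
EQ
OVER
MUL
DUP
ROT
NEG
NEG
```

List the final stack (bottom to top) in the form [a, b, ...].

[-46, 0, 0, 0]

PUSH -7  -> [-7]
PUSH -46 -> [-7, -46]
OVER     -> [-7, -46, -7]
OVER     -> [-7, -46, -7, -46]
GT       -> [-7, -46, 1]
ROT      -> [-46, 1, -7]
SWAP     -> [-46, -7, 1]
STORE 2  -> [-46, -7]
NEG      -> [-46, 7]
OVER     -> [-46, 7, -46]
LT       -> [-46, 0]
PUSH 4   -> [-46, 0, 4]
NEG      -> [-46, 0, -4]
PUSH -2  -> [-46, 0, -4, -2]
SWAP     -> [-46, 0, -2, -4]
EQ       -> [-46, 0, 0]
OVER     -> [-46, 0, 0, 0]
MUL      -> [-46, 0, 0]
DUP      -> [-46, 0, 0, 0]
ROT      -> [-46, 0, 0, 0]
NEG      -> [-46, 0, 0, 0]
NEG      -> [-46, 0, 0, 0]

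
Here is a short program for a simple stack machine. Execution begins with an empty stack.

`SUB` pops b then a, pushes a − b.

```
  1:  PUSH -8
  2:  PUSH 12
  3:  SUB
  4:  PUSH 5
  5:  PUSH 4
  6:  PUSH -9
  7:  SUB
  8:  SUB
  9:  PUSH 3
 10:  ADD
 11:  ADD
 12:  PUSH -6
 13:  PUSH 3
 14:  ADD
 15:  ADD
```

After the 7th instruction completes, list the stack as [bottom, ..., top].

[-20, 5, 13]

PUSH -8  [-8]
PUSH 12  [-8, 12]
SUB      [-20]
PUSH 5   [-20, 5]
PUSH 4   [-20, 5, 4]
PUSH -9  [-20, 5, 4, -9]
SUB      [-20, 5, 13]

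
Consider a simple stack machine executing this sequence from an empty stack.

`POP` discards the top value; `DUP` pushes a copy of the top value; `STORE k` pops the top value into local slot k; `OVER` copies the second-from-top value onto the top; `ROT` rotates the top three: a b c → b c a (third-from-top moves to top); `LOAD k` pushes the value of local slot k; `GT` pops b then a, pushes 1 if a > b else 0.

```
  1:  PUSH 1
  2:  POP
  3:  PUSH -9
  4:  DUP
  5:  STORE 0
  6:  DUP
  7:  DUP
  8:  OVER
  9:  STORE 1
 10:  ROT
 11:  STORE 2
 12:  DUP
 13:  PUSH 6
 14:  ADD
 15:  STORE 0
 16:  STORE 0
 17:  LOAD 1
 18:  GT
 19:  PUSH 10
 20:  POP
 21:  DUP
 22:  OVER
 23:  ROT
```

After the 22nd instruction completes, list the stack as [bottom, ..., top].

PUSH 1  -> 1
POP     -> (empty)
PUSH -9 -> -9
DUP     -> -9 -9
STORE 0 -> -9
DUP     -> -9 -9
DUP     -> -9 -9 -9
OVER    -> -9 -9 -9 -9
STORE 1 -> -9 -9 -9
ROT     -> -9 -9 -9
STORE 2 -> -9 -9
DUP     -> -9 -9 -9
PUSH 6  -> -9 -9 -9 6
ADD     -> -9 -9 -3
STORE 0 -> -9 -9
STORE 0 -> -9
LOAD 1  -> -9 -9
GT      -> 0
PUSH 10 -> 0 10
POP     -> 0
DUP     -> 0 0
OVER    -> 0 0 0

[0, 0, 0]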